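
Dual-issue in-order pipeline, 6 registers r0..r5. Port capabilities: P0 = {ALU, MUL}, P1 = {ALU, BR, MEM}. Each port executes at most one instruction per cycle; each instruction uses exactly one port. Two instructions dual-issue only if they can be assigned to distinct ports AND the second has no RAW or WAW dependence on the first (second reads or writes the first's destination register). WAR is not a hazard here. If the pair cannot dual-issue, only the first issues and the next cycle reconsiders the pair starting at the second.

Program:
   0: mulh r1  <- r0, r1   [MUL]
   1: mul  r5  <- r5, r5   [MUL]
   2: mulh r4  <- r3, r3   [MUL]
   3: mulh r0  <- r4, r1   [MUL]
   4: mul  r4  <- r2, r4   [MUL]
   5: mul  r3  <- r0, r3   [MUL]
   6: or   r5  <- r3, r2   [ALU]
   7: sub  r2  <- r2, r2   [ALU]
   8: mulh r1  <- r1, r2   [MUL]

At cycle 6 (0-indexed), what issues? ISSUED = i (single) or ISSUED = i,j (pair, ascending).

ISSUED = 6,7

[0] i0  mulh  -- no-port MUL/MUL
[1] i1  mul  -- no-port MUL/MUL
[2] i2  mulh  -- no-port MUL/MUL
[3] i3  mulh  -- no-port MUL/MUL
[4] i4  mul  -- no-port MUL/MUL
[5] i5  mul  -- RAW r3
[6] i6,i7  or;sub  -- dual
[7] i8  mulh  -- tail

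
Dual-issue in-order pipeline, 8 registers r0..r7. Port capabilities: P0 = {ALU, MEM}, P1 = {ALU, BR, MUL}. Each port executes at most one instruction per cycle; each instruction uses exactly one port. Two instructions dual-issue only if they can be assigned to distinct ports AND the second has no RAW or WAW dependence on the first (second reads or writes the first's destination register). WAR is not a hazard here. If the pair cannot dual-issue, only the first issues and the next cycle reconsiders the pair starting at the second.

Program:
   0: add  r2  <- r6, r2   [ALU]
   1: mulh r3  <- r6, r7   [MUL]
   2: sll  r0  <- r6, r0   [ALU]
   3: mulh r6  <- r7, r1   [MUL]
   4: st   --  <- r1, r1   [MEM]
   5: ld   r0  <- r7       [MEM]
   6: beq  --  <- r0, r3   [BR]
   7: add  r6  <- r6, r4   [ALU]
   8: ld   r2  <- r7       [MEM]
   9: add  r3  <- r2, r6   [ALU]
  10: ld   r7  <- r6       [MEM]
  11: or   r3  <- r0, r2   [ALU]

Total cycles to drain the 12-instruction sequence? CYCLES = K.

  cy0 -> i0,i1 (add;mulh) pair
  cy1 -> i2,i3 (sll;mulh) pair
  cy2 -> i4 (st) no-port MEM/MEM
  cy3 -> i5 (ld) RAW r0
  cy4 -> i6,i7 (beq;add) pair
  cy5 -> i8 (ld) RAW r2
  cy6 -> i9,i10 (add;ld) pair
  cy7 -> i11 (or) tail

CYCLES = 8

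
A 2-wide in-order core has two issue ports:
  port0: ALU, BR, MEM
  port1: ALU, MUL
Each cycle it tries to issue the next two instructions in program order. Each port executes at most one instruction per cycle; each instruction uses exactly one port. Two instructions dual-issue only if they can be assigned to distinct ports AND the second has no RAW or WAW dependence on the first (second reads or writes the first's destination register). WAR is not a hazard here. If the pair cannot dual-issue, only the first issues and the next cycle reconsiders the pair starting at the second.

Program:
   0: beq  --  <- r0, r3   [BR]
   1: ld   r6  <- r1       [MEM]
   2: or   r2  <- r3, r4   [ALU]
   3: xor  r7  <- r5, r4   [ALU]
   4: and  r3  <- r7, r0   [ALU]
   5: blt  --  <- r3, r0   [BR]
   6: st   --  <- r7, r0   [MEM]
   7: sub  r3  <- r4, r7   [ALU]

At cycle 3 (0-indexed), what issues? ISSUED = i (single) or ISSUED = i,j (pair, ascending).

t=0 i0:beq ; no-port BR/MEM
t=1 i1,i2:ld or ; 2-wide
t=2 i3:xor ; RAW r7
t=3 i4:and ; RAW r3
t=4 i5:blt ; no-port BR/MEM
t=5 i6,i7:st sub ; 2-wide

ISSUED = 4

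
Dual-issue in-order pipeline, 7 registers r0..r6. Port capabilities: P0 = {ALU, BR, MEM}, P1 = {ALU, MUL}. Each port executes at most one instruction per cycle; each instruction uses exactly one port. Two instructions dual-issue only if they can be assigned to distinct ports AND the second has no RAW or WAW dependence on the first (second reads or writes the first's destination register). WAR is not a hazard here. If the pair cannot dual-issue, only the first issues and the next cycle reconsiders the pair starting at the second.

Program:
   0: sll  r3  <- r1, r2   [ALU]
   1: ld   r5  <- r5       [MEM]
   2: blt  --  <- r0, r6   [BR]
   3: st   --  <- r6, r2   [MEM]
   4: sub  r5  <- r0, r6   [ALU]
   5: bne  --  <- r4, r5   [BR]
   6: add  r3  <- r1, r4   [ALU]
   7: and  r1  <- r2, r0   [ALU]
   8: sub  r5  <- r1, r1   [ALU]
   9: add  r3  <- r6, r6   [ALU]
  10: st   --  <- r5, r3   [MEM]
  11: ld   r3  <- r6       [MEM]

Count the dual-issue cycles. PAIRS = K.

  cy0 -> i0,i1 (sll/ld) dual
  cy1 -> i2 (blt) no-port BR/MEM
  cy2 -> i3,i4 (st/sub) dual
  cy3 -> i5,i6 (bne/add) dual
  cy4 -> i7 (and) RAW r1
  cy5 -> i8,i9 (sub/add) dual
  cy6 -> i10 (st) no-port MEM/MEM
  cy7 -> i11 (ld) tail

PAIRS = 4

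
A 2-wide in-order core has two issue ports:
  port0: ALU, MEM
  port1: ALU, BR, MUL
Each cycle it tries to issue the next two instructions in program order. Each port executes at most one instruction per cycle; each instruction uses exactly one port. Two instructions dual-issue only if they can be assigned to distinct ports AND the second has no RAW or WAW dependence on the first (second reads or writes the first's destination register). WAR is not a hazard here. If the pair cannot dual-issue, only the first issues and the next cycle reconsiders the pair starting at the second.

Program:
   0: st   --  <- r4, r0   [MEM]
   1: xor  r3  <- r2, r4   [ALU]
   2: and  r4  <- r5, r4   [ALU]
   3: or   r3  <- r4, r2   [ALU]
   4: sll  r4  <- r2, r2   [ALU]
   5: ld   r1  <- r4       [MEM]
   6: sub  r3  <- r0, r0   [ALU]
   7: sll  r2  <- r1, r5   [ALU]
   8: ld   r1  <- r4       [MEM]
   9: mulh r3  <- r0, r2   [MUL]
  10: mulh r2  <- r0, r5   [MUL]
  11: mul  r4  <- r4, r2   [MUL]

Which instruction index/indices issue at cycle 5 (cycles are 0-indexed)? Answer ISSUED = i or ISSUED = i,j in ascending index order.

c0: i0/i1 st.MEM+xor.ALU  dual
c1: i2 and.ALU  RAW r4
c2: i3/i4 or.ALU+sll.ALU  dual
c3: i5/i6 ld.MEM+sub.ALU  dual
c4: i7/i8 sll.ALU+ld.MEM  dual
c5: i9 mulh.MUL  no-port MUL/MUL
c6: i10 mulh.MUL  no-port MUL/MUL
c7: i11 mul.MUL  tail

ISSUED = 9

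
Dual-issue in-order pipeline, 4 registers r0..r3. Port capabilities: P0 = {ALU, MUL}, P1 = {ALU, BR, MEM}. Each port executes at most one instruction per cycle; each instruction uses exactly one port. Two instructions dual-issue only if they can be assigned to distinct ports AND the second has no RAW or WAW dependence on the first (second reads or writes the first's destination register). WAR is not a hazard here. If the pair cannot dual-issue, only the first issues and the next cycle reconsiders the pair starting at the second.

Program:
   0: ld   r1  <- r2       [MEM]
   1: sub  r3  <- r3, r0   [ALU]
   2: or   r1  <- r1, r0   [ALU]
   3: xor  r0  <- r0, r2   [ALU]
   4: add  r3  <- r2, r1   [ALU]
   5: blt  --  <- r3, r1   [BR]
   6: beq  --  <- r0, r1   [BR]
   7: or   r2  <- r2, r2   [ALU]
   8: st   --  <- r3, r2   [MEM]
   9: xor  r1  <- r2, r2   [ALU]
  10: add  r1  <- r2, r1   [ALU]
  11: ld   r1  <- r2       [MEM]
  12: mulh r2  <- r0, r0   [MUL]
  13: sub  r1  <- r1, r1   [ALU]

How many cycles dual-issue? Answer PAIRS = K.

#0 head=0: ld.MEM sub.ALU i0/i1 pair
#1 head=2: or.ALU xor.ALU i2/i3 pair
#2 head=4: add.ALU i4 RAW r3
#3 head=5: blt.BR i5 no-port BR/BR
#4 head=6: beq.BR or.ALU i6/i7 pair
#5 head=8: st.MEM xor.ALU i8/i9 pair
#6 head=10: add.ALU i10 WAW r1
#7 head=11: ld.MEM mulh.MUL i11/i12 pair
#8 head=13: sub.ALU i13 tail

PAIRS = 5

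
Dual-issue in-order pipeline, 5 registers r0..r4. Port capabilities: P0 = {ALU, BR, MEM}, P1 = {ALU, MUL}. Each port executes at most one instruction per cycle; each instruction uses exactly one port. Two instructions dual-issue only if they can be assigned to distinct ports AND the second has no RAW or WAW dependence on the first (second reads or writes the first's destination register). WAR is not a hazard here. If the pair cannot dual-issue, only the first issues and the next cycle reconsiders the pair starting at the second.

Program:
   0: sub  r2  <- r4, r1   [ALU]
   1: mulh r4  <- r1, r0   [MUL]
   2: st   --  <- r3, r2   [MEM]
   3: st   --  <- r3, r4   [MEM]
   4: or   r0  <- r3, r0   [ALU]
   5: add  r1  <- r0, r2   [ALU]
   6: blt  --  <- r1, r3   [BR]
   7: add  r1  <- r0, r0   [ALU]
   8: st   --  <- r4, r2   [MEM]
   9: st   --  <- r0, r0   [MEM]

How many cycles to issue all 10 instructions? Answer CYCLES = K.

t=0 i0&i1:sub mulh ; pair
t=1 i2:st ; no-port MEM/MEM
t=2 i3&i4:st or ; pair
t=3 i5:add ; RAW r1
t=4 i6&i7:blt add ; pair
t=5 i8:st ; no-port MEM/MEM
t=6 i9:st ; tail

CYCLES = 7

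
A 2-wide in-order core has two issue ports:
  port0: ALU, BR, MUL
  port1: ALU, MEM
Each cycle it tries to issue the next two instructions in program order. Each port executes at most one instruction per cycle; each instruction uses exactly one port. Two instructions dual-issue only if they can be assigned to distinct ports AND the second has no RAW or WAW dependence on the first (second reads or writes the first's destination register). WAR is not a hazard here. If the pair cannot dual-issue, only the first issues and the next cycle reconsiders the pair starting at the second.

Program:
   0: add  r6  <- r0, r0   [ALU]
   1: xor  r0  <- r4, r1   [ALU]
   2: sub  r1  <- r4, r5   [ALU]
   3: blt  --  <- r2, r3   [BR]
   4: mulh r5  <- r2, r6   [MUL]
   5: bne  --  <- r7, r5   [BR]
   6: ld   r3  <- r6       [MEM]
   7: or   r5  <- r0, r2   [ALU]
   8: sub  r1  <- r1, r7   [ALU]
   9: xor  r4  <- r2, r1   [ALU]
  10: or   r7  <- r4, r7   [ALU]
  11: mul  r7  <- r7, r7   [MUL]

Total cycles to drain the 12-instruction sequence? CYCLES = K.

0. add;xor @i0&i1  | pair
1. sub;blt @i2&i3  | pair
2. mulh @i4  | no-port MUL/BR
3. bne;ld @i5&i6  | pair
4. or;sub @i7&i8  | pair
5. xor @i9  | RAW r4
6. or @i10  | RAW+WAW r7
7. mul @i11  | tail

CYCLES = 8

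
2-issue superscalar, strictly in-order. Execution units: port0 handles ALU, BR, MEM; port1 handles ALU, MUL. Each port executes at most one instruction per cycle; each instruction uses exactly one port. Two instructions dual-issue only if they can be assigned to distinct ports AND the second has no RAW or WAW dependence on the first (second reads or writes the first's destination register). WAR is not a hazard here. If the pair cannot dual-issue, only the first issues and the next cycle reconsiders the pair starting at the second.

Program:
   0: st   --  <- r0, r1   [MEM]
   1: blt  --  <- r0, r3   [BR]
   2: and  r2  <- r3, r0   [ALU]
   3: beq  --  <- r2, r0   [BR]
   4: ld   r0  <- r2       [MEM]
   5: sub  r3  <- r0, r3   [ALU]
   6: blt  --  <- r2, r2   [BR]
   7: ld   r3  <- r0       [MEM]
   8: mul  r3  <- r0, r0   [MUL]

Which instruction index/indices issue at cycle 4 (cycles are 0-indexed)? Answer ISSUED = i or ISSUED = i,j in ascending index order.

[0] i0  st.MEM  -- no-port MEM/BR
[1] i1/i2  blt.BR+and.ALU  -- dual
[2] i3  beq.BR  -- no-port BR/MEM
[3] i4  ld.MEM  -- RAW r0
[4] i5/i6  sub.ALU+blt.BR  -- dual
[5] i7  ld.MEM  -- WAW r3
[6] i8  mul.MUL  -- tail

ISSUED = 5,6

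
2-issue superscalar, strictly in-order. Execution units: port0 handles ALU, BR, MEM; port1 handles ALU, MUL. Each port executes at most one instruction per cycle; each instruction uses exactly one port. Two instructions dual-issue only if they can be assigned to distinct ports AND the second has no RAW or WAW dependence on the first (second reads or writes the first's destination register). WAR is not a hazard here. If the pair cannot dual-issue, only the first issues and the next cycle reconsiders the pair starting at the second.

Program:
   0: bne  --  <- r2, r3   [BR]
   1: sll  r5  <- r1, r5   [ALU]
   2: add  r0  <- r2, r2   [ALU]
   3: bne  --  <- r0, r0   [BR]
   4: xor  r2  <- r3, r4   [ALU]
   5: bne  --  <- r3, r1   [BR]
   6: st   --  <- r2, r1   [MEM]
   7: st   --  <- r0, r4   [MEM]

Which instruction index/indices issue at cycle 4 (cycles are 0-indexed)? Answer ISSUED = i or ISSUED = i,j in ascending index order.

ISSUED = 6

[0] i0&i1  bne+sll  -- 2-wide
[1] i2  add  -- RAW r0
[2] i3&i4  bne+xor  -- 2-wide
[3] i5  bne  -- no-port BR/MEM
[4] i6  st  -- no-port MEM/MEM
[5] i7  st  -- tail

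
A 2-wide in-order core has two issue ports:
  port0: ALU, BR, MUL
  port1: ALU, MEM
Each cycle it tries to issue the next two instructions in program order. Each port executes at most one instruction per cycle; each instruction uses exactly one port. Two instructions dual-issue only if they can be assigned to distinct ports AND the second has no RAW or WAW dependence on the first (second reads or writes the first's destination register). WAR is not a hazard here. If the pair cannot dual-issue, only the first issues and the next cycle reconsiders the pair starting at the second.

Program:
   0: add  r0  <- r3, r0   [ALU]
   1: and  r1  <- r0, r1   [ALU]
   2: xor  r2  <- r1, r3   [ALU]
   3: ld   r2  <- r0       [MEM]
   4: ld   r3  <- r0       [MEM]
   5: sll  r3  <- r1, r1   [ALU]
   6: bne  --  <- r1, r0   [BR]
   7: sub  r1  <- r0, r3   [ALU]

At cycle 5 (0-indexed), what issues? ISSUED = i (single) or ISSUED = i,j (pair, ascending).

ISSUED = 5,6

#0 head=0: add.ALU i0 RAW r0
#1 head=1: and.ALU i1 RAW r1
#2 head=2: xor.ALU i2 WAW r2
#3 head=3: ld.MEM i3 no-port MEM/MEM
#4 head=4: ld.MEM i4 WAW r3
#5 head=5: sll.ALU+bne.BR i5,i6 2-wide
#6 head=7: sub.ALU i7 tail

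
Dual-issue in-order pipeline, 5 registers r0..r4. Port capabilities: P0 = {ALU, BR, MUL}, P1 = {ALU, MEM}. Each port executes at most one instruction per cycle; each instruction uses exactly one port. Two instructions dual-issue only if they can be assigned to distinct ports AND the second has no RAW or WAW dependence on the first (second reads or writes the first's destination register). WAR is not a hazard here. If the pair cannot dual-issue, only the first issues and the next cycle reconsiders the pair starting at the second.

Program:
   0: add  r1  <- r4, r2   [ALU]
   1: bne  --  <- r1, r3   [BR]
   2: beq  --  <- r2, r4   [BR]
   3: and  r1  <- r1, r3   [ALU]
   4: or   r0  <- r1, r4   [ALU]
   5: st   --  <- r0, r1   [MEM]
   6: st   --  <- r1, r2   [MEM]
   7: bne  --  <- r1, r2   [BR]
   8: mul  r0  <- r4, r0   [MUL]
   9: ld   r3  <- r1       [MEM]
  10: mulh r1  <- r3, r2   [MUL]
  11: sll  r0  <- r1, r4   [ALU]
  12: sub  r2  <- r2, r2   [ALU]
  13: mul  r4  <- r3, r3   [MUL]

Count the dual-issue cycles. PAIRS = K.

0. add @i0  | RAW r1
1. bne @i1  | no-port BR/BR
2. beq;and @i2,i3  | pair
3. or @i4  | RAW r0
4. st @i5  | no-port MEM/MEM
5. st;bne @i6,i7  | pair
6. mul;ld @i8,i9  | pair
7. mulh @i10  | RAW r1
8. sll;sub @i11,i12  | pair
9. mul @i13  | tail

PAIRS = 4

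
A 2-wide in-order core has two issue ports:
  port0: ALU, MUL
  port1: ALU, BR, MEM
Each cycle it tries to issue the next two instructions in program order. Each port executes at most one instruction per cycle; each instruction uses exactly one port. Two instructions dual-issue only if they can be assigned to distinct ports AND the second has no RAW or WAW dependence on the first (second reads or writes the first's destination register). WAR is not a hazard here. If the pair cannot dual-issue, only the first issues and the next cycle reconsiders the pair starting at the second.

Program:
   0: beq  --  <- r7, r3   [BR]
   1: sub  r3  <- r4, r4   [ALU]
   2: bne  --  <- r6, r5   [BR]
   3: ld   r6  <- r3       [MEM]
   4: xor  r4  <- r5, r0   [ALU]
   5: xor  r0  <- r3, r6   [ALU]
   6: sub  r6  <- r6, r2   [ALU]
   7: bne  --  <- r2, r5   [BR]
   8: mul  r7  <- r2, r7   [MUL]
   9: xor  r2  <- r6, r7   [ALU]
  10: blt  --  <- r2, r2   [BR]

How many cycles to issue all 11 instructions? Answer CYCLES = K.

[0] i0,i1  beq.BR+sub.ALU  -- 2-wide
[1] i2  bne.BR  -- no-port BR/MEM
[2] i3,i4  ld.MEM+xor.ALU  -- 2-wide
[3] i5,i6  xor.ALU+sub.ALU  -- 2-wide
[4] i7,i8  bne.BR+mul.MUL  -- 2-wide
[5] i9  xor.ALU  -- RAW r2
[6] i10  blt.BR  -- tail

CYCLES = 7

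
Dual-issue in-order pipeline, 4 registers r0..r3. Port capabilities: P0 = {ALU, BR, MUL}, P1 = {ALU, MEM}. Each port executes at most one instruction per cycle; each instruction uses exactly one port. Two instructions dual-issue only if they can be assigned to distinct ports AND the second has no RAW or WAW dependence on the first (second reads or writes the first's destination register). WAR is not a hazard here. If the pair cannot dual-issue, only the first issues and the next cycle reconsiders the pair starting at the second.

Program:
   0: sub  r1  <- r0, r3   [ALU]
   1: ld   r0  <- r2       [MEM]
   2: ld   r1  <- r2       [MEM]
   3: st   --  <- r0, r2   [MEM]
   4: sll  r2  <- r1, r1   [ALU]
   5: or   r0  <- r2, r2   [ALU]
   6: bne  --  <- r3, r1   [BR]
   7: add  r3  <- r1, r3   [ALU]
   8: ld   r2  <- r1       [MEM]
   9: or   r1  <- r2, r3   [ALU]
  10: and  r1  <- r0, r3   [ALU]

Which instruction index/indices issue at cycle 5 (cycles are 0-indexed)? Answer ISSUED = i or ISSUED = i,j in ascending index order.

  cy0 -> i0&i1 (sub.ALU/ld.MEM) pair
  cy1 -> i2 (ld.MEM) no-port MEM/MEM
  cy2 -> i3&i4 (st.MEM/sll.ALU) pair
  cy3 -> i5&i6 (or.ALU/bne.BR) pair
  cy4 -> i7&i8 (add.ALU/ld.MEM) pair
  cy5 -> i9 (or.ALU) WAW r1
  cy6 -> i10 (and.ALU) tail

ISSUED = 9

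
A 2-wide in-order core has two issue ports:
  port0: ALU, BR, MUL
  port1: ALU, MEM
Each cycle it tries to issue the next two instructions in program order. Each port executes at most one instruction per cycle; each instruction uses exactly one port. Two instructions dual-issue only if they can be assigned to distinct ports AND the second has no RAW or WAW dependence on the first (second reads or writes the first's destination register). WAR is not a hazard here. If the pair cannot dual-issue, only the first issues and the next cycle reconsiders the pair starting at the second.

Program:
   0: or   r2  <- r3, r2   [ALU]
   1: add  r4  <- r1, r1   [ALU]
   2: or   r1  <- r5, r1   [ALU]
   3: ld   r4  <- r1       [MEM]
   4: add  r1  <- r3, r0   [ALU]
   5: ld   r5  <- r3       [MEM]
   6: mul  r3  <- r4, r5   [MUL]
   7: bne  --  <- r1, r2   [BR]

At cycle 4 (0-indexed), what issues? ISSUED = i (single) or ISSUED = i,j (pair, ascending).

ISSUED = 6

  cy0 -> i0/i1 (or.ALU;add.ALU) pair
  cy1 -> i2 (or.ALU) RAW r1
  cy2 -> i3/i4 (ld.MEM;add.ALU) pair
  cy3 -> i5 (ld.MEM) RAW r5
  cy4 -> i6 (mul.MUL) no-port MUL/BR
  cy5 -> i7 (bne.BR) tail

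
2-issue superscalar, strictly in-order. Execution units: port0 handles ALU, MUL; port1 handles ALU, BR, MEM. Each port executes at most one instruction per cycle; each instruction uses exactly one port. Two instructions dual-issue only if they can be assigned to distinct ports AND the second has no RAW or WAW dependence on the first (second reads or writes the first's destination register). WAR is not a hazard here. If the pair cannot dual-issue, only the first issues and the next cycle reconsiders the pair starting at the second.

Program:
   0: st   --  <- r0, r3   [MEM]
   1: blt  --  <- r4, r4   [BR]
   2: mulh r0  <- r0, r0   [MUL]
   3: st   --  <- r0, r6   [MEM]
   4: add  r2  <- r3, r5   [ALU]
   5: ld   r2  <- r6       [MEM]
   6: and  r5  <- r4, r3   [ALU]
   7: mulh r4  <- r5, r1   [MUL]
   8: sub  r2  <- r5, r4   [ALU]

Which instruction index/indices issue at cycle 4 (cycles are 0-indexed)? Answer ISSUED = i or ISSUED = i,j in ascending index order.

ISSUED = 7

t=0 i0:st ; no-port MEM/BR
t=1 i1&i2:blt;mulh ; 2-wide
t=2 i3&i4:st;add ; 2-wide
t=3 i5&i6:ld;and ; 2-wide
t=4 i7:mulh ; RAW r4
t=5 i8:sub ; tail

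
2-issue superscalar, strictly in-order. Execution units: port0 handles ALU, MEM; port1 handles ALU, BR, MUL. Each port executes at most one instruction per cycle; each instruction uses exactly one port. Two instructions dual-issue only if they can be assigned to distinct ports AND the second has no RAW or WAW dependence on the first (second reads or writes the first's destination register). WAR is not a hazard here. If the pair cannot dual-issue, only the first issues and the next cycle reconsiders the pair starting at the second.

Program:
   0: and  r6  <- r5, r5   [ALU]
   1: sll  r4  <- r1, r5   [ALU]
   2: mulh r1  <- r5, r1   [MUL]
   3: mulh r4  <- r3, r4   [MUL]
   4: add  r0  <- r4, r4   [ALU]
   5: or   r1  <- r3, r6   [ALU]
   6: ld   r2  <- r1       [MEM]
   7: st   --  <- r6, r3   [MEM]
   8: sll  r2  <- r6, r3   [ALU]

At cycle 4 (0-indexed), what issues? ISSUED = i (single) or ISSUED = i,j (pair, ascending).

ISSUED = 6

#0 head=0: and+sll i0,i1 dual
#1 head=2: mulh i2 no-port MUL/MUL
#2 head=3: mulh i3 RAW r4
#3 head=4: add+or i4,i5 dual
#4 head=6: ld i6 no-port MEM/MEM
#5 head=7: st+sll i7,i8 dual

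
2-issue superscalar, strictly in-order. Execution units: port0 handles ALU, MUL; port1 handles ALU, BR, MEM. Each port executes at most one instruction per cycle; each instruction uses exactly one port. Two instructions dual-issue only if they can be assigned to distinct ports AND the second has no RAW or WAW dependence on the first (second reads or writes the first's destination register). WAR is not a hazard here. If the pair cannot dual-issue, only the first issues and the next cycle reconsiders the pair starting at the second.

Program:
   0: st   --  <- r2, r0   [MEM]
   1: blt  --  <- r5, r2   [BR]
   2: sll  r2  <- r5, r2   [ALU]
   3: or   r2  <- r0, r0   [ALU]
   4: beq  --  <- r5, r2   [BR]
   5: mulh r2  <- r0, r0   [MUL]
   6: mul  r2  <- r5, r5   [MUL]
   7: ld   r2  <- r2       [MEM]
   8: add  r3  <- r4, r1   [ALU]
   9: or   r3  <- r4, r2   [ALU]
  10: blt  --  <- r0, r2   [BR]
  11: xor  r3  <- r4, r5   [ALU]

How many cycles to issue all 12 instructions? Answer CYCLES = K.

c0: i0 st.MEM  no-port MEM/BR
c1: i1+i2 blt.BR/sll.ALU  dual
c2: i3 or.ALU  RAW r2
c3: i4+i5 beq.BR/mulh.MUL  dual
c4: i6 mul.MUL  RAW+WAW r2
c5: i7+i8 ld.MEM/add.ALU  dual
c6: i9+i10 or.ALU/blt.BR  dual
c7: i11 xor.ALU  tail

CYCLES = 8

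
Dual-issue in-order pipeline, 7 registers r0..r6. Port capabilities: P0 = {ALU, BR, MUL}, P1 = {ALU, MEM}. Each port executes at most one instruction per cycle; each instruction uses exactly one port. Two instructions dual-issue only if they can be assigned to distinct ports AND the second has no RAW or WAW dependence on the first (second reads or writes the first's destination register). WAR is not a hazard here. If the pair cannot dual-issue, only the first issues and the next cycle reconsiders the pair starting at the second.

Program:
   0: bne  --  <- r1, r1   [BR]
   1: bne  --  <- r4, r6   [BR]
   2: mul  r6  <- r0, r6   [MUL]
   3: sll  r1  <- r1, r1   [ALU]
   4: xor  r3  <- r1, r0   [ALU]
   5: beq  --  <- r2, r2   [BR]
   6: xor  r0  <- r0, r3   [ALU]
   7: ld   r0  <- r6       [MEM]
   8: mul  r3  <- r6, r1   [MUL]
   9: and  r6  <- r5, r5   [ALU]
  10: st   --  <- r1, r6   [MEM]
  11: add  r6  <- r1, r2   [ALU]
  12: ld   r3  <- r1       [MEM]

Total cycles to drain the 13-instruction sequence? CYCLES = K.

0. bne @i0  | no-port BR/BR
1. bne @i1  | no-port BR/MUL
2. mul+sll @i2&i3  | pair
3. xor+beq @i4&i5  | pair
4. xor @i6  | WAW r0
5. ld+mul @i7&i8  | pair
6. and @i9  | RAW r6
7. st+add @i10&i11  | pair
8. ld @i12  | tail

CYCLES = 9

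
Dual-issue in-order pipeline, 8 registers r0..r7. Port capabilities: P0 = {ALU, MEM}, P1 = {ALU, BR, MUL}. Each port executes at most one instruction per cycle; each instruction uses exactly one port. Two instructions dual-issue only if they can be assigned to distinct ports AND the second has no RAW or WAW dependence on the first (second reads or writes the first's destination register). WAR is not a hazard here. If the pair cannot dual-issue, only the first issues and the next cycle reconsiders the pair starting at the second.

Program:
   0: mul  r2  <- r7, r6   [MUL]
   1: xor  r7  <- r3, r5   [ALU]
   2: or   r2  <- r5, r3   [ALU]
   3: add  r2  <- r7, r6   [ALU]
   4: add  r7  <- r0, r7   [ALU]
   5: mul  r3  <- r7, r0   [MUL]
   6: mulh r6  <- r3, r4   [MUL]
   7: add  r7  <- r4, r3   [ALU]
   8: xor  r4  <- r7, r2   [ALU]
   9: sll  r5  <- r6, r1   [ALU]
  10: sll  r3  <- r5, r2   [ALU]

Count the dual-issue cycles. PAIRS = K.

#0 head=0: mul.MUL xor.ALU i0+i1 dual
#1 head=2: or.ALU i2 WAW r2
#2 head=3: add.ALU add.ALU i3+i4 dual
#3 head=5: mul.MUL i5 no-port MUL/MUL
#4 head=6: mulh.MUL add.ALU i6+i7 dual
#5 head=8: xor.ALU sll.ALU i8+i9 dual
#6 head=10: sll.ALU i10 tail

PAIRS = 4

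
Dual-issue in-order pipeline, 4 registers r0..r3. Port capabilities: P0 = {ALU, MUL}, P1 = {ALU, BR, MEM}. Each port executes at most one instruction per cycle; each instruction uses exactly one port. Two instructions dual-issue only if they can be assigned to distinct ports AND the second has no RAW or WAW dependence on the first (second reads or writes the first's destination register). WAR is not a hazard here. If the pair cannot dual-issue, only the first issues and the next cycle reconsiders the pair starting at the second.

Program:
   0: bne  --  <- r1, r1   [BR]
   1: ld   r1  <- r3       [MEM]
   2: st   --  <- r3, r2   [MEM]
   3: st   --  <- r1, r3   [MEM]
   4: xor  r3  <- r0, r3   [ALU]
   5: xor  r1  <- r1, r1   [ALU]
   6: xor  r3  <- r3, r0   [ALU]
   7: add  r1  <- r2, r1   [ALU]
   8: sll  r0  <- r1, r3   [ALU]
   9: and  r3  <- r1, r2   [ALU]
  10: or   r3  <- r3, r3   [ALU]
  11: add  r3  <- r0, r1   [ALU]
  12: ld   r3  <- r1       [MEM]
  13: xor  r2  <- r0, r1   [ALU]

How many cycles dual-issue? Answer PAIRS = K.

[0] i0  bne  -- no-port BR/MEM
[1] i1  ld  -- no-port MEM/MEM
[2] i2  st  -- no-port MEM/MEM
[3] i3/i4  st;xor  -- pair
[4] i5/i6  xor;xor  -- pair
[5] i7  add  -- RAW r1
[6] i8/i9  sll;and  -- pair
[7] i10  or  -- WAW r3
[8] i11  add  -- WAW r3
[9] i12/i13  ld;xor  -- pair

PAIRS = 4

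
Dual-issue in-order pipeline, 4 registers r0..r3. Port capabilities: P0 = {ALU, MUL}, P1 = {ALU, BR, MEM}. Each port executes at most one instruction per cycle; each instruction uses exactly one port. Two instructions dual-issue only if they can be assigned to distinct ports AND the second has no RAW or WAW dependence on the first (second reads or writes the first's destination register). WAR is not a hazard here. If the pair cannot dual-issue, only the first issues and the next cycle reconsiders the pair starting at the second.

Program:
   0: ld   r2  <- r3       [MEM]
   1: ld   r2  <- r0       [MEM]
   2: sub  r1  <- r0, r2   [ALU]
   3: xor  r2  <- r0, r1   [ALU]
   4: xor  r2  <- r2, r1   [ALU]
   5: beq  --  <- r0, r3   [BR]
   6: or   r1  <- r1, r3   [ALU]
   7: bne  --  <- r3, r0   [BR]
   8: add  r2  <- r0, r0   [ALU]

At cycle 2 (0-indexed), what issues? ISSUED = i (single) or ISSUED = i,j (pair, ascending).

ISSUED = 2

#0 head=0: ld.MEM i0 no-port MEM/MEM
#1 head=1: ld.MEM i1 RAW r2
#2 head=2: sub.ALU i2 RAW r1
#3 head=3: xor.ALU i3 RAW+WAW r2
#4 head=4: xor.ALU beq.BR i4&i5 pair
#5 head=6: or.ALU bne.BR i6&i7 pair
#6 head=8: add.ALU i8 tail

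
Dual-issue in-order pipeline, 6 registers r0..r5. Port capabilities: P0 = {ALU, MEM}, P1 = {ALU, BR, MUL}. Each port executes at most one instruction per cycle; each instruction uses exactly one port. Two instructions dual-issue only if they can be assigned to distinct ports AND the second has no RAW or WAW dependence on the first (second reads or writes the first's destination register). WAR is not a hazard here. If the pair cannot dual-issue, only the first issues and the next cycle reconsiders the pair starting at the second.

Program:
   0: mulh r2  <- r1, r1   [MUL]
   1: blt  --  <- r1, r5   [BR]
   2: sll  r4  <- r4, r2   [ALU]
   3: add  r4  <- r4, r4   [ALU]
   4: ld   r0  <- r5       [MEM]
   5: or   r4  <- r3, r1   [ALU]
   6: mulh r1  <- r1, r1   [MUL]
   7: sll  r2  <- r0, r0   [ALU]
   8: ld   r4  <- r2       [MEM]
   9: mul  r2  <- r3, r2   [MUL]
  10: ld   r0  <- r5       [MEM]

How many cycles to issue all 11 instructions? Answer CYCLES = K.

#0 head=0: mulh.MUL i0 no-port MUL/BR
#1 head=1: blt.BR;sll.ALU i1,i2 2-wide
#2 head=3: add.ALU;ld.MEM i3,i4 2-wide
#3 head=5: or.ALU;mulh.MUL i5,i6 2-wide
#4 head=7: sll.ALU i7 RAW r2
#5 head=8: ld.MEM;mul.MUL i8,i9 2-wide
#6 head=10: ld.MEM i10 tail

CYCLES = 7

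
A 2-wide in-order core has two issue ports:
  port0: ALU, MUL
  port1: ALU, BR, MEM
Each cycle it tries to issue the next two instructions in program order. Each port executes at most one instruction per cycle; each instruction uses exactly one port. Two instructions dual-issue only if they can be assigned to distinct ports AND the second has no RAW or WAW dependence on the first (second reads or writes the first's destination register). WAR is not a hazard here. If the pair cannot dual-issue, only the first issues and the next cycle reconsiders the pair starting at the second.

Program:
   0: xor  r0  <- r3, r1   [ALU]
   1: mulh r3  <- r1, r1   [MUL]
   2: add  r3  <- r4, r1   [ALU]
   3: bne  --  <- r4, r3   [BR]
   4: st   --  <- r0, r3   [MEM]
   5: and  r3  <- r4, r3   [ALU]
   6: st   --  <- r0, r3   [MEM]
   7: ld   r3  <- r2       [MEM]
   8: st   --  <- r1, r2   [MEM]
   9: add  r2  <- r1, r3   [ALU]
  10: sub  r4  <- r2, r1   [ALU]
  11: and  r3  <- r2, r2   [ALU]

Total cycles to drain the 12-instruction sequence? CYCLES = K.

[0] i0/i1  xor.ALU mulh.MUL  -- dual
[1] i2  add.ALU  -- RAW r3
[2] i3  bne.BR  -- no-port BR/MEM
[3] i4/i5  st.MEM and.ALU  -- dual
[4] i6  st.MEM  -- no-port MEM/MEM
[5] i7  ld.MEM  -- no-port MEM/MEM
[6] i8/i9  st.MEM add.ALU  -- dual
[7] i10/i11  sub.ALU and.ALU  -- dual

CYCLES = 8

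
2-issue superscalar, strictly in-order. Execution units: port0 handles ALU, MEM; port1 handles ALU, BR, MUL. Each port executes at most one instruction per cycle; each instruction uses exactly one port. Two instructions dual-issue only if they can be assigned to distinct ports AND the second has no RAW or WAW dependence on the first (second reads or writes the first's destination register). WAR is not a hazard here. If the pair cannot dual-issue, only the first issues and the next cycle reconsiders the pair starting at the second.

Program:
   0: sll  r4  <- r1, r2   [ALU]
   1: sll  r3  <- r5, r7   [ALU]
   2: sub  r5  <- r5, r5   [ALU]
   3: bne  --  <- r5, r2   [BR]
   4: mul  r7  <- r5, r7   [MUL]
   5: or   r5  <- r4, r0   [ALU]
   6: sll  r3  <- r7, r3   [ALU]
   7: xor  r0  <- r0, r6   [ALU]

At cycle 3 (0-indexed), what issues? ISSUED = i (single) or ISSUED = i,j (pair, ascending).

ISSUED = 4,5

  cy0 -> i0&i1 (sll;sll) 2-wide
  cy1 -> i2 (sub) RAW r5
  cy2 -> i3 (bne) no-port BR/MUL
  cy3 -> i4&i5 (mul;or) 2-wide
  cy4 -> i6&i7 (sll;xor) 2-wide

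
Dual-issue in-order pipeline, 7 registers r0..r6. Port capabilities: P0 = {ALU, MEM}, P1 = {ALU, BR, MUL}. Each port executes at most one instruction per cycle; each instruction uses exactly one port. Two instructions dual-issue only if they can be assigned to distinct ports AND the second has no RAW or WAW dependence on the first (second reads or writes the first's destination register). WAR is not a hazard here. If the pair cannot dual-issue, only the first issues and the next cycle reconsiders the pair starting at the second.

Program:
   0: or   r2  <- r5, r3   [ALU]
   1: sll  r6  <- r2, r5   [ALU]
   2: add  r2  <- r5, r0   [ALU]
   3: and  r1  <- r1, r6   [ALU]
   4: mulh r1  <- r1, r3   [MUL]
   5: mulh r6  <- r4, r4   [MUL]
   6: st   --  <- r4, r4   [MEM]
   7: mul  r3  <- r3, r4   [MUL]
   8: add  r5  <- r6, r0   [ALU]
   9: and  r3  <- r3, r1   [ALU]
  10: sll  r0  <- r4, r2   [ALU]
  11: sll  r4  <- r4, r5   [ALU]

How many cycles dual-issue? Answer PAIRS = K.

t=0 i0:or ; RAW r2
t=1 i1,i2:sll add ; pair
t=2 i3:and ; RAW+WAW r1
t=3 i4:mulh ; no-port MUL/MUL
t=4 i5,i6:mulh st ; pair
t=5 i7,i8:mul add ; pair
t=6 i9,i10:and sll ; pair
t=7 i11:sll ; tail

PAIRS = 4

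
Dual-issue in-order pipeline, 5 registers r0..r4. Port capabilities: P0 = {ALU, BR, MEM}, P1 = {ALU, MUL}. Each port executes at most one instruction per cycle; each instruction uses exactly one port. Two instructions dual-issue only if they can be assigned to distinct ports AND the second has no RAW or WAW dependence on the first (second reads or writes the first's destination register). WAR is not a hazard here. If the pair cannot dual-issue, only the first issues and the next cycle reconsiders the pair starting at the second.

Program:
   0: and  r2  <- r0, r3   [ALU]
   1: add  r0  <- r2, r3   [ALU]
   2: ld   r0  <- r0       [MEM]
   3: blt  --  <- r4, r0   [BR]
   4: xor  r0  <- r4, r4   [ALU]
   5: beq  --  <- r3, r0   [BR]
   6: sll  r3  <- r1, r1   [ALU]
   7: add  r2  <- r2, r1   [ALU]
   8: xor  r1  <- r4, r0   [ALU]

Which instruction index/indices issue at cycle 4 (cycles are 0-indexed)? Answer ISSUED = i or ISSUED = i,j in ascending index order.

ISSUED = 5,6

[0] i0  and  -- RAW r2
[1] i1  add  -- RAW+WAW r0
[2] i2  ld  -- no-port MEM/BR
[3] i3,i4  blt+xor  -- dual
[4] i5,i6  beq+sll  -- dual
[5] i7,i8  add+xor  -- dual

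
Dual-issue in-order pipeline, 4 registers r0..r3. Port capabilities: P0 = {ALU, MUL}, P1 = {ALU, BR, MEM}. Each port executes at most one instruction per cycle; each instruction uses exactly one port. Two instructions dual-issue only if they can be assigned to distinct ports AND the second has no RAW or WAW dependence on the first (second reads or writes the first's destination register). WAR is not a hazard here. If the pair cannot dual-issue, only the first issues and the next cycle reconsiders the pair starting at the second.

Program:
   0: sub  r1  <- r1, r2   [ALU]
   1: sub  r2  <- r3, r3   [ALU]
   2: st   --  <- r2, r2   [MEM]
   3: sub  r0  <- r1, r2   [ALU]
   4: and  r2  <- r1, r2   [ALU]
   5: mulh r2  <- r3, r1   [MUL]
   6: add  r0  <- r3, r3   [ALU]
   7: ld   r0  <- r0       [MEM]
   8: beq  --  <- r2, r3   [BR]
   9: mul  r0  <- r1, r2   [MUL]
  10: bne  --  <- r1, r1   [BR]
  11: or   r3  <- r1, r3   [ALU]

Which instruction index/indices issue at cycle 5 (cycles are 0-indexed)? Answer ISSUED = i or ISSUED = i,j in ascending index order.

#0 head=0: sub.ALU;sub.ALU i0+i1 2-wide
#1 head=2: st.MEM;sub.ALU i2+i3 2-wide
#2 head=4: and.ALU i4 WAW r2
#3 head=5: mulh.MUL;add.ALU i5+i6 2-wide
#4 head=7: ld.MEM i7 no-port MEM/BR
#5 head=8: beq.BR;mul.MUL i8+i9 2-wide
#6 head=10: bne.BR;or.ALU i10+i11 2-wide

ISSUED = 8,9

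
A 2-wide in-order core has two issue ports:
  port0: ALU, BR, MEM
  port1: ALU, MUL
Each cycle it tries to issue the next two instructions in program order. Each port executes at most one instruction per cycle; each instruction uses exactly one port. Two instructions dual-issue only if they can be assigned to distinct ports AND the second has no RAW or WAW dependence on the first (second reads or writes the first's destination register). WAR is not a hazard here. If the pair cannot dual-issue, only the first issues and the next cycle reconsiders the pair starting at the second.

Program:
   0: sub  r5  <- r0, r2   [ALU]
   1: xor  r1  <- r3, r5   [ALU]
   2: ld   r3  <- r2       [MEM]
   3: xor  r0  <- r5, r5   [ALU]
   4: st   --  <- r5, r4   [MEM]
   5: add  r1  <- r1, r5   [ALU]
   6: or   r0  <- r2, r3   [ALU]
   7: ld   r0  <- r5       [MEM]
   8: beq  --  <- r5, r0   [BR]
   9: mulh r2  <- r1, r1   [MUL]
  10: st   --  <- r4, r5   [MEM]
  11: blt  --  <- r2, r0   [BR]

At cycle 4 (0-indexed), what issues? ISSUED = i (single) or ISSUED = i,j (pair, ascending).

[0] i0  sub.ALU  -- RAW r5
[1] i1/i2  xor.ALU/ld.MEM  -- pair
[2] i3/i4  xor.ALU/st.MEM  -- pair
[3] i5/i6  add.ALU/or.ALU  -- pair
[4] i7  ld.MEM  -- no-port MEM/BR
[5] i8/i9  beq.BR/mulh.MUL  -- pair
[6] i10  st.MEM  -- no-port MEM/BR
[7] i11  blt.BR  -- tail

ISSUED = 7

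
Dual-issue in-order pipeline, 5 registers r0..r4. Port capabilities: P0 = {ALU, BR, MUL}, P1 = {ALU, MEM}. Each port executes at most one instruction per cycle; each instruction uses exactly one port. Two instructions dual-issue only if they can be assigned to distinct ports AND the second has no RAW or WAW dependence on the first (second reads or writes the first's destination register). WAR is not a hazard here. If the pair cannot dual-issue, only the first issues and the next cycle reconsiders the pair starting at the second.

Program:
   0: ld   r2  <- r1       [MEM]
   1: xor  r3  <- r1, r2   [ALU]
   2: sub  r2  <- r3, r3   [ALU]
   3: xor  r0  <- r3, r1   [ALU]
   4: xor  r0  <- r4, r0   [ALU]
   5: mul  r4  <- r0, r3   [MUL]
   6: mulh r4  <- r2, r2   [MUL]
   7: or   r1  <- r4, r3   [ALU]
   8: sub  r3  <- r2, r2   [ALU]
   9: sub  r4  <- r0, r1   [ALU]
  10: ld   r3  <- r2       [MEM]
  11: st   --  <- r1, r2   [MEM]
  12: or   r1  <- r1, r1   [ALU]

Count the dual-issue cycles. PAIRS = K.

PAIRS = 4

c0: i0 ld  RAW r2
c1: i1 xor  RAW r3
c2: i2&i3 sub;xor  pair
c3: i4 xor  RAW r0
c4: i5 mul  no-port MUL/MUL
c5: i6 mulh  RAW r4
c6: i7&i8 or;sub  pair
c7: i9&i10 sub;ld  pair
c8: i11&i12 st;or  pair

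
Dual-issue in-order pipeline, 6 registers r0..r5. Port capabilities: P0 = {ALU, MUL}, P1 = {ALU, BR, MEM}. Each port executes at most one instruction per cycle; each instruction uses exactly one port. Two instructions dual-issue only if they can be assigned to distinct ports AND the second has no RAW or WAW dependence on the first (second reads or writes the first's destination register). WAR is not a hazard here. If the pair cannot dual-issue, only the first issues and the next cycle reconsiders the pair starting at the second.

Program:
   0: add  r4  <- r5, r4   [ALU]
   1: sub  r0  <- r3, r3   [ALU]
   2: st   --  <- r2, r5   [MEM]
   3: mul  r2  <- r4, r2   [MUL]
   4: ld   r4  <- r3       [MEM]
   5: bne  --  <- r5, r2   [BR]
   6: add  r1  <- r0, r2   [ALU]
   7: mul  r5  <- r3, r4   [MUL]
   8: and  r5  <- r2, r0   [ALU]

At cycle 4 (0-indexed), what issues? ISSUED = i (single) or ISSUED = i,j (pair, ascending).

ISSUED = 7

0. add.ALU sub.ALU @i0+i1  | pair
1. st.MEM mul.MUL @i2+i3  | pair
2. ld.MEM @i4  | no-port MEM/BR
3. bne.BR add.ALU @i5+i6  | pair
4. mul.MUL @i7  | WAW r5
5. and.ALU @i8  | tail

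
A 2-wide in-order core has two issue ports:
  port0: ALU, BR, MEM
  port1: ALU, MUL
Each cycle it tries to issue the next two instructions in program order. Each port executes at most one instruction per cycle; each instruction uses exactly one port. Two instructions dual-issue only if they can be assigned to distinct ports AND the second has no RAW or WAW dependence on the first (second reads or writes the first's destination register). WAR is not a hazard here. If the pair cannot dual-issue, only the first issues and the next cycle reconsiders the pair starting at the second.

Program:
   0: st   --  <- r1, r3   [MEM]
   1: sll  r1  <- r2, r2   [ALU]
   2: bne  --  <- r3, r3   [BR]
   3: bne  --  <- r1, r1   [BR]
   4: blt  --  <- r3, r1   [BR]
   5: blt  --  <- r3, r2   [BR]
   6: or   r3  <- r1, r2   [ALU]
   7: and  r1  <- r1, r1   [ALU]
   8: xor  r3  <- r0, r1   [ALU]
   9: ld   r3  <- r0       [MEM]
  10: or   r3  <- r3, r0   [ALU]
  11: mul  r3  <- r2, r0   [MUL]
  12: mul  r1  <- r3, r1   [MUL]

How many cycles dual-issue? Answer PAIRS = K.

0. st.MEM+sll.ALU @i0+i1  | dual
1. bne.BR @i2  | no-port BR/BR
2. bne.BR @i3  | no-port BR/BR
3. blt.BR @i4  | no-port BR/BR
4. blt.BR+or.ALU @i5+i6  | dual
5. and.ALU @i7  | RAW r1
6. xor.ALU @i8  | WAW r3
7. ld.MEM @i9  | RAW+WAW r3
8. or.ALU @i10  | WAW r3
9. mul.MUL @i11  | no-port MUL/MUL
10. mul.MUL @i12  | tail

PAIRS = 2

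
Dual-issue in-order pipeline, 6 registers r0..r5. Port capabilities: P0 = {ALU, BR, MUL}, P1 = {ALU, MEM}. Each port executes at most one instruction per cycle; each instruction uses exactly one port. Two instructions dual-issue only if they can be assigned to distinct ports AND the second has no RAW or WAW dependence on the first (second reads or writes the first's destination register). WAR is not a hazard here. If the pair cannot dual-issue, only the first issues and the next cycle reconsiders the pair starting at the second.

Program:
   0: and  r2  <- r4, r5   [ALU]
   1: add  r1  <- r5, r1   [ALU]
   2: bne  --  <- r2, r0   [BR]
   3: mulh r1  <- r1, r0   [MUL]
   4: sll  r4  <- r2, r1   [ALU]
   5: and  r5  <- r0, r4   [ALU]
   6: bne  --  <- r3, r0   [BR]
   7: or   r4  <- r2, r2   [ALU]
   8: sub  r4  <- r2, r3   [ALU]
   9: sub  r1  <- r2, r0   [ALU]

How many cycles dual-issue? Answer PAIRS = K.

c0: i0+i1 and.ALU add.ALU  dual
c1: i2 bne.BR  no-port BR/MUL
c2: i3 mulh.MUL  RAW r1
c3: i4 sll.ALU  RAW r4
c4: i5+i6 and.ALU bne.BR  dual
c5: i7 or.ALU  WAW r4
c6: i8+i9 sub.ALU sub.ALU  dual

PAIRS = 3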